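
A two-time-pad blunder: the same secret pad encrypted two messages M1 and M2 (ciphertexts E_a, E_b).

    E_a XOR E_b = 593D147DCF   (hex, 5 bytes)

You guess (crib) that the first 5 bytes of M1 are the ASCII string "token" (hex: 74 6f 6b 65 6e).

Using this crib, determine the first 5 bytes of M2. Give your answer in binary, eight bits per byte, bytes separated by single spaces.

Since E_a ⊕ E_b = M1 ⊕ M2, XORing with the guessed M1 bytes yields the corresponding M2 bytes: M2 = (E_a ⊕ E_b) ⊕ M1.
byte 0: 59 XOR 74 = 2d
byte 1: 3d XOR 6f = 52
byte 2: 14 XOR 6b = 7f
byte 3: 7d XOR 65 = 18
byte 4: cf XOR 6e = a1

00101101 01010010 01111111 00011000 10100001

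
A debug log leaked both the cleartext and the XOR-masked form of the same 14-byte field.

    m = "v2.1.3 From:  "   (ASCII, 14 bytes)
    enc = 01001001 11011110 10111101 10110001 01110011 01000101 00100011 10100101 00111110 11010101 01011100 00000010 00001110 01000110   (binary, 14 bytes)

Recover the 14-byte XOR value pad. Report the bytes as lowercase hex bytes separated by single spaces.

Since enc = m ⊕ pad, XORing both sides with m gives pad = m ⊕ enc.
118 ⊕  73 =  63
 50 ⊕ 222 = 236
 46 ⊕ 189 = 147
 49 ⊕ 177 = 128
 46 ⊕ 115 =  93
 51 ⊕  69 = 118
 32 ⊕  35 =   3
 70 ⊕ 165 = 227
114 ⊕  62 =  76
111 ⊕ 213 = 186
109 ⊕  92 =  49
 58 ⊕   2 =  56
 32 ⊕  14 =  46
 32 ⊕  70 = 102

3f ec 93 80 5d 76 03 e3 4c ba 31 38 2e 66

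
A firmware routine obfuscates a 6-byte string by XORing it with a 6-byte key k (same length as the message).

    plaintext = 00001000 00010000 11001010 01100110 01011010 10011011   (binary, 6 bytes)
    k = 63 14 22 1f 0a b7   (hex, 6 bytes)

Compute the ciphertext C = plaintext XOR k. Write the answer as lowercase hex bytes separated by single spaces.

XOR is its own inverse, so applying the key byte-wise gives the result directly.
byte 0: 08 xor 63 = 6b
byte 1: 10 xor 14 = 04
byte 2: ca xor 22 = e8
byte 3: 66 xor 1f = 79
byte 4: 5a xor 0a = 50
byte 5: 9b xor b7 = 2c

6b 04 e8 79 50 2c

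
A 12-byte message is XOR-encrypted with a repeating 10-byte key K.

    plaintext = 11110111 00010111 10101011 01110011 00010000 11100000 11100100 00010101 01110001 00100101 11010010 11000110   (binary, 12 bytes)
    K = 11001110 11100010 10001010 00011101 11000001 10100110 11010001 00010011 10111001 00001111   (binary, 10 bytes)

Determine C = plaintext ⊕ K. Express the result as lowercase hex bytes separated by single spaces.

39 f5 21 6e d1 46 35 06 c8 2a 1c 24

The 10-byte key repeats, so the effective keystream is ce e2 8a 1d c1 a6 d1 13 b9 0f ce e2.
byte 0: f7 XOR ce = 39
byte 1: 17 XOR e2 = f5
byte 2: ab XOR 8a = 21
byte 3: 73 XOR 1d = 6e
byte 4: 10 XOR c1 = d1
byte 5: e0 XOR a6 = 46
byte 6: e4 XOR d1 = 35
byte 7: 15 XOR 13 = 06
byte 8: 71 XOR b9 = c8
byte 9: 25 XOR 0f = 2a
byte 10: d2 XOR ce = 1c
byte 11: c6 XOR e2 = 24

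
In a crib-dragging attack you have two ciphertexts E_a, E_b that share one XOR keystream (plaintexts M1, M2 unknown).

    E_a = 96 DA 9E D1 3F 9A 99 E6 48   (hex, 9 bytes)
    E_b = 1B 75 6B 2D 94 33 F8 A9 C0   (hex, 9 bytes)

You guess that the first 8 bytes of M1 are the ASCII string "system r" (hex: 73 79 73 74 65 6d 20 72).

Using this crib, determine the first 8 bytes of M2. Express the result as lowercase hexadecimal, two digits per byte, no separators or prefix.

First, E_a ⊕ E_b = (M1 ⊕ K) ⊕ (M2 ⊕ K) = M1 ⊕ M2, so the key drops out. Then M2 = (M1 ⊕ M2) ⊕ M1 over the first 8 bytes.
byte 0: (96 ^ 1b) ^ 73 = 8d ^ 73 = fe
byte 1: (da ^ 75) ^ 79 = af ^ 79 = d6
byte 2: (9e ^ 6b) ^ 73 = f5 ^ 73 = 86
byte 3: (d1 ^ 2d) ^ 74 = fc ^ 74 = 88
byte 4: (3f ^ 94) ^ 65 = ab ^ 65 = ce
byte 5: (9a ^ 33) ^ 6d = a9 ^ 6d = c4
byte 6: (99 ^ f8) ^ 20 = 61 ^ 20 = 41
byte 7: (e6 ^ a9) ^ 72 = 4f ^ 72 = 3d

fed68688cec4413d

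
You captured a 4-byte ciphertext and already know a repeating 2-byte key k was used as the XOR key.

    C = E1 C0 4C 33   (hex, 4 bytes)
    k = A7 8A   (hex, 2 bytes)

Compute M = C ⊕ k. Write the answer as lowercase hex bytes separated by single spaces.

46 4a eb b9

The 2-byte key repeats, so the effective keystream is a7 8a a7 8a.
byte 0: 225 ⊕ 167 =  70
byte 1: 192 ⊕ 138 =  74
byte 2:  76 ⊕ 167 = 235
byte 3:  51 ⊕ 138 = 185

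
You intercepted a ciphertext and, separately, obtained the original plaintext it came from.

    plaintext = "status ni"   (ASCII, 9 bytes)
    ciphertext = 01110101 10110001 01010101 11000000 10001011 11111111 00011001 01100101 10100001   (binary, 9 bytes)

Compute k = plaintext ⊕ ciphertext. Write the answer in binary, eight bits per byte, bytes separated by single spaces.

Since ciphertext = plaintext ⊕ k, XORing both sides with plaintext gives k = plaintext ⊕ ciphertext.
73 ⊕ 75 = 06
74 ⊕ b1 = c5
61 ⊕ 55 = 34
74 ⊕ c0 = b4
75 ⊕ 8b = fe
73 ⊕ ff = 8c
20 ⊕ 19 = 39
6e ⊕ 65 = 0b
69 ⊕ a1 = c8

00000110 11000101 00110100 10110100 11111110 10001100 00111001 00001011 11001000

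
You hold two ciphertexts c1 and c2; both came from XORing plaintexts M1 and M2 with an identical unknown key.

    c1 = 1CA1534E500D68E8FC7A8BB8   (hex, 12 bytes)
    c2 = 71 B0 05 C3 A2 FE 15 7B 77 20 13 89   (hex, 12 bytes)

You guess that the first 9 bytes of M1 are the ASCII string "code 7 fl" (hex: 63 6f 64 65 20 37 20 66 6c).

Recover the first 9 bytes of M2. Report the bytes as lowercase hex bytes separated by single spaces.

First, c1 ⊕ c2 = (M1 ⊕ K) ⊕ (M2 ⊕ K) = M1 ⊕ M2, so the key drops out. Then M2 = (M1 ⊕ M2) ⊕ M1 over the first 9 bytes.
byte 0: (1c xor 71) xor 63 = 6d xor 63 = 0e
byte 1: (a1 xor b0) xor 6f = 11 xor 6f = 7e
byte 2: (53 xor 05) xor 64 = 56 xor 64 = 32
byte 3: (4e xor c3) xor 65 = 8d xor 65 = e8
byte 4: (50 xor a2) xor 20 = f2 xor 20 = d2
byte 5: (0d xor fe) xor 37 = f3 xor 37 = c4
byte 6: (68 xor 15) xor 20 = 7d xor 20 = 5d
byte 7: (e8 xor 7b) xor 66 = 93 xor 66 = f5
byte 8: (fc xor 77) xor 6c = 8b xor 6c = e7

0e 7e 32 e8 d2 c4 5d f5 e7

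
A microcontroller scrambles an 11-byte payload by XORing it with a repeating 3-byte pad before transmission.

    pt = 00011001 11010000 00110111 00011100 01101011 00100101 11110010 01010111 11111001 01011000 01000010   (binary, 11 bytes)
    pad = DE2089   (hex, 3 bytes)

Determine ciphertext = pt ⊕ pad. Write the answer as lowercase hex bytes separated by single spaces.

c7 f0 be c2 4b ac 2c 77 70 86 62

The 3-byte key repeats, so the effective keystream is de 20 89 de 20 89 de 20 89 de 20.
byte 0: 19 ^ de = c7
byte 1: d0 ^ 20 = f0
byte 2: 37 ^ 89 = be
byte 3: 1c ^ de = c2
byte 4: 6b ^ 20 = 4b
byte 5: 25 ^ 89 = ac
byte 6: f2 ^ de = 2c
byte 7: 57 ^ 20 = 77
byte 8: f9 ^ 89 = 70
byte 9: 58 ^ de = 86
byte 10: 42 ^ 20 = 62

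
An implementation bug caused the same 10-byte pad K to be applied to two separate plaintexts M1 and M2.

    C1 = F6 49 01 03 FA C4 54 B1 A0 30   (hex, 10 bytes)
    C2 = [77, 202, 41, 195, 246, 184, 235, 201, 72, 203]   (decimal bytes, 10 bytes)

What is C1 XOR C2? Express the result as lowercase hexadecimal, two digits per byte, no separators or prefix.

C1 ⊕ C2 = (M1 ⊕ K) ⊕ (M2 ⊕ K) = M1 ⊕ M2 — the shared key cancels under XOR.
byte 0: f6 xor 4d = bb
byte 1: 49 xor ca = 83
byte 2: 01 xor 29 = 28
byte 3: 03 xor c3 = c0
byte 4: fa xor f6 = 0c
byte 5: c4 xor b8 = 7c
byte 6: 54 xor eb = bf
byte 7: b1 xor c9 = 78
byte 8: a0 xor 48 = e8
byte 9: 30 xor cb = fb

bb8328c00c7cbf78e8fb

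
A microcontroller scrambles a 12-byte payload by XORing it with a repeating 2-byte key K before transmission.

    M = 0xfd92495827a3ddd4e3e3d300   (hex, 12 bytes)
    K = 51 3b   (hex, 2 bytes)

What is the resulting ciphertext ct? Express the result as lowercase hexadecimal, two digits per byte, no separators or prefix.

The 2-byte key repeats, so the effective keystream is 51 3b 51 3b 51 3b 51 3b 51 3b 51 3b.
byte 0: fd ^ 51 = ac
byte 1: 92 ^ 3b = a9
byte 2: 49 ^ 51 = 18
byte 3: 58 ^ 3b = 63
byte 4: 27 ^ 51 = 76
byte 5: a3 ^ 3b = 98
byte 6: dd ^ 51 = 8c
byte 7: d4 ^ 3b = ef
byte 8: e3 ^ 51 = b2
byte 9: e3 ^ 3b = d8
byte 10: d3 ^ 51 = 82
byte 11: 00 ^ 3b = 3b

aca9186376988cefb2d8823b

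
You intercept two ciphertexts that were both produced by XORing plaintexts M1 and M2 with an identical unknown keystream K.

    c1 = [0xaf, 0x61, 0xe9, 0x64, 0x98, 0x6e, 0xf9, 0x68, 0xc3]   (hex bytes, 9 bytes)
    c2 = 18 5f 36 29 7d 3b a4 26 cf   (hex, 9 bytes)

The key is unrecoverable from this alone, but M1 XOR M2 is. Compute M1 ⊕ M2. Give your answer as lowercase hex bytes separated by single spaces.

c1 ⊕ c2 = (M1 ⊕ K) ⊕ (M2 ⊕ K) = M1 ⊕ M2 — the shared key cancels under XOR.
af xor 18 = b7
61 xor 5f = 3e
e9 xor 36 = df
64 xor 29 = 4d
98 xor 7d = e5
6e xor 3b = 55
f9 xor a4 = 5d
68 xor 26 = 4e
c3 xor cf = 0c

b7 3e df 4d e5 55 5d 4e 0c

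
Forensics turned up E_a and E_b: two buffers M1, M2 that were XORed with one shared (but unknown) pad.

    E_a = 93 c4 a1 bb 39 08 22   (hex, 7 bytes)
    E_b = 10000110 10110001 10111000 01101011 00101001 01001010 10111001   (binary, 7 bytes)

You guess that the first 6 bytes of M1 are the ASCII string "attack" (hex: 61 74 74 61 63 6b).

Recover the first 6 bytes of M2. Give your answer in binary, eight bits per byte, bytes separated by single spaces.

First, E_a ⊕ E_b = (M1 ⊕ K) ⊕ (M2 ⊕ K) = M1 ⊕ M2, so the key drops out. Then M2 = (M1 ⊕ M2) ⊕ M1 over the first 6 bytes.
byte 0: (93 xor 86) xor 61 = 15 xor 61 = 74
byte 1: (c4 xor b1) xor 74 = 75 xor 74 = 01
byte 2: (a1 xor b8) xor 74 = 19 xor 74 = 6d
byte 3: (bb xor 6b) xor 61 = d0 xor 61 = b1
byte 4: (39 xor 29) xor 63 = 10 xor 63 = 73
byte 5: (08 xor 4a) xor 6b = 42 xor 6b = 29

01110100 00000001 01101101 10110001 01110011 00101001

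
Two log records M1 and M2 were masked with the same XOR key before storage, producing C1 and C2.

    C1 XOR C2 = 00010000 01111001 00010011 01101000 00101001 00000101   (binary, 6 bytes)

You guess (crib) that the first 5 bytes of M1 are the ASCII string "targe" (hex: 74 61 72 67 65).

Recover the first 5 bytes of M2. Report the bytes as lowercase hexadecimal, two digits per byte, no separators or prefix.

6418610f4c

Since C1 ⊕ C2 = M1 ⊕ M2, XORing with the guessed M1 bytes yields the corresponding M2 bytes: M2 = (C1 ⊕ C2) ⊕ M1.
byte 0:  16 xor 116 = 100
byte 1: 121 xor  97 =  24
byte 2:  19 xor 114 =  97
byte 3: 104 xor 103 =  15
byte 4:  41 xor 101 =  76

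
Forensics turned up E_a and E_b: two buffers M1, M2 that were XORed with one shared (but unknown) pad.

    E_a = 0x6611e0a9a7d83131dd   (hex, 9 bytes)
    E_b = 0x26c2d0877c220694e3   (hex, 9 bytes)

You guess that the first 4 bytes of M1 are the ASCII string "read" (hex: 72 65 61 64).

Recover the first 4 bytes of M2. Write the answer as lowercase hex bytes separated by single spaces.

32 b6 51 4a

First, E_a ⊕ E_b = (M1 ⊕ K) ⊕ (M2 ⊕ K) = M1 ⊕ M2, so the key drops out. Then M2 = (M1 ⊕ M2) ⊕ M1 over the first 4 bytes.
byte 0: (66 ⊕ 26) ⊕ 72 = 40 ⊕ 72 = 32
byte 1: (11 ⊕ c2) ⊕ 65 = d3 ⊕ 65 = b6
byte 2: (e0 ⊕ d0) ⊕ 61 = 30 ⊕ 61 = 51
byte 3: (a9 ⊕ 87) ⊕ 64 = 2e ⊕ 64 = 4a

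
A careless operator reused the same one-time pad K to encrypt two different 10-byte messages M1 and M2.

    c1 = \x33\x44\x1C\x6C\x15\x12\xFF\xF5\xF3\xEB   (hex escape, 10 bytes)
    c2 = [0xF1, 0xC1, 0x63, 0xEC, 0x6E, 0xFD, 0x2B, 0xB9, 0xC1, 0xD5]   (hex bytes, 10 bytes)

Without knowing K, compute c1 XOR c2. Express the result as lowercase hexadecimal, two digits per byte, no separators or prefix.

c2857f807befd44c323e

c1 ⊕ c2 = (M1 ⊕ K) ⊕ (M2 ⊕ K) = M1 ⊕ M2 — the shared key cancels under XOR.
byte 0:  51 ⊕ 241 = 194
byte 1:  68 ⊕ 193 = 133
byte 2:  28 ⊕  99 = 127
byte 3: 108 ⊕ 236 = 128
byte 4:  21 ⊕ 110 = 123
byte 5:  18 ⊕ 253 = 239
byte 6: 255 ⊕  43 = 212
byte 7: 245 ⊕ 185 =  76
byte 8: 243 ⊕ 193 =  50
byte 9: 235 ⊕ 213 =  62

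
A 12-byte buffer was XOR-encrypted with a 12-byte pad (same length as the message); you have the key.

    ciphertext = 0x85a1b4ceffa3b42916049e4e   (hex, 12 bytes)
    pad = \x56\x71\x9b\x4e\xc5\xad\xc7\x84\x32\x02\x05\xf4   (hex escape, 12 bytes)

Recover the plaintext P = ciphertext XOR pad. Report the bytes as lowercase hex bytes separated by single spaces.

byte 0: 85 ^ 56 = d3
byte 1: a1 ^ 71 = d0
byte 2: b4 ^ 9b = 2f
byte 3: ce ^ 4e = 80
byte 4: ff ^ c5 = 3a
byte 5: a3 ^ ad = 0e
byte 6: b4 ^ c7 = 73
byte 7: 29 ^ 84 = ad
byte 8: 16 ^ 32 = 24
byte 9: 04 ^ 02 = 06
byte 10: 9e ^ 05 = 9b
byte 11: 4e ^ f4 = ba

d3 d0 2f 80 3a 0e 73 ad 24 06 9b ba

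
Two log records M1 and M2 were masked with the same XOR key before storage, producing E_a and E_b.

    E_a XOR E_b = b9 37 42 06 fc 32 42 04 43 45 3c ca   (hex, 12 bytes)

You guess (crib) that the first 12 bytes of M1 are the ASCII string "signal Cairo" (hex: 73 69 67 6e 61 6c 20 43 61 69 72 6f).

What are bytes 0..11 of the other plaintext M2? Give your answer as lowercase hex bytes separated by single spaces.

ca 5e 25 68 9d 5e 62 47 22 2c 4e a5

Since E_a ⊕ E_b = M1 ⊕ M2, XORing with the guessed M1 bytes yields the corresponding M2 bytes: M2 = (E_a ⊕ E_b) ⊕ M1.
b9 ⊕ 73 = ca
37 ⊕ 69 = 5e
42 ⊕ 67 = 25
06 ⊕ 6e = 68
fc ⊕ 61 = 9d
32 ⊕ 6c = 5e
42 ⊕ 20 = 62
04 ⊕ 43 = 47
43 ⊕ 61 = 22
45 ⊕ 69 = 2c
3c ⊕ 72 = 4e
ca ⊕ 6f = a5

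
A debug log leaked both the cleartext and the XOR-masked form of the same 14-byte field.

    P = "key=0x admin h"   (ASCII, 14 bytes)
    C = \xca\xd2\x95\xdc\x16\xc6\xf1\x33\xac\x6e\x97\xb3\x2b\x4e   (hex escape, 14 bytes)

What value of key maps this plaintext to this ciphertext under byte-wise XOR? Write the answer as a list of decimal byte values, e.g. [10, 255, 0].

[161, 183, 236, 225, 38, 190, 209, 82, 200, 3, 254, 221, 11, 38]

Since C = P ⊕ key, XORing both sides with P gives key = P ⊕ C.
6b xor ca = a1
65 xor d2 = b7
79 xor 95 = ec
3d xor dc = e1
30 xor 16 = 26
78 xor c6 = be
20 xor f1 = d1
61 xor 33 = 52
64 xor ac = c8
6d xor 6e = 03
69 xor 97 = fe
6e xor b3 = dd
20 xor 2b = 0b
68 xor 4e = 26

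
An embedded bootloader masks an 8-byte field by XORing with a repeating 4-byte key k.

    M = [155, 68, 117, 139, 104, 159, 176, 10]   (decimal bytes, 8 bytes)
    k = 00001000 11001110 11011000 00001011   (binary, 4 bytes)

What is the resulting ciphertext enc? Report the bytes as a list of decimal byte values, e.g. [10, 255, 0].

[147, 138, 173, 128, 96, 81, 104, 1]

The 4-byte key repeats, so the effective keystream is 08 ce d8 0b 08 ce d8 0b.
byte 0: 9b XOR 08 = 93
byte 1: 44 XOR ce = 8a
byte 2: 75 XOR d8 = ad
byte 3: 8b XOR 0b = 80
byte 4: 68 XOR 08 = 60
byte 5: 9f XOR ce = 51
byte 6: b0 XOR d8 = 68
byte 7: 0a XOR 0b = 01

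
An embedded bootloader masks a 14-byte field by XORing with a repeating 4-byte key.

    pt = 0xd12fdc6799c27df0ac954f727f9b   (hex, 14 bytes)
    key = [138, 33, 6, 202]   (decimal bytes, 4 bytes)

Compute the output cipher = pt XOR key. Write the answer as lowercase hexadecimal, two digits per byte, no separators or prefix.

5b0edaad13e37b3a26b449b8f5ba

The 4-byte key repeats, so the effective keystream is 8a 21 06 ca 8a 21 06 ca 8a 21 06 ca 8a 21.
byte 0: d1 ^ 8a = 5b
byte 1: 2f ^ 21 = 0e
byte 2: dc ^ 06 = da
byte 3: 67 ^ ca = ad
byte 4: 99 ^ 8a = 13
byte 5: c2 ^ 21 = e3
byte 6: 7d ^ 06 = 7b
byte 7: f0 ^ ca = 3a
byte 8: ac ^ 8a = 26
byte 9: 95 ^ 21 = b4
byte 10: 4f ^ 06 = 49
byte 11: 72 ^ ca = b8
byte 12: 7f ^ 8a = f5
byte 13: 9b ^ 21 = ba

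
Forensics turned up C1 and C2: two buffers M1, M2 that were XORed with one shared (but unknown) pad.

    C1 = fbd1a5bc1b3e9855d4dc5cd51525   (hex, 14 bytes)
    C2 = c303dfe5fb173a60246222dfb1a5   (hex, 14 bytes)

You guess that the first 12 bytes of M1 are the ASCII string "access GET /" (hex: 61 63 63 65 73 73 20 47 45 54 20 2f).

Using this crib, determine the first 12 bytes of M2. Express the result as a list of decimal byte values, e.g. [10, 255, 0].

First, C1 ⊕ C2 = (M1 ⊕ K) ⊕ (M2 ⊕ K) = M1 ⊕ M2, so the key drops out. Then M2 = (M1 ⊕ M2) ⊕ M1 over the first 12 bytes.
byte 0: (fb xor c3) xor 61 = 38 xor 61 = 59
byte 1: (d1 xor 03) xor 63 = d2 xor 63 = b1
byte 2: (a5 xor df) xor 63 = 7a xor 63 = 19
byte 3: (bc xor e5) xor 65 = 59 xor 65 = 3c
byte 4: (1b xor fb) xor 73 = e0 xor 73 = 93
byte 5: (3e xor 17) xor 73 = 29 xor 73 = 5a
byte 6: (98 xor 3a) xor 20 = a2 xor 20 = 82
byte 7: (55 xor 60) xor 47 = 35 xor 47 = 72
byte 8: (d4 xor 24) xor 45 = f0 xor 45 = b5
byte 9: (dc xor 62) xor 54 = be xor 54 = ea
byte 10: (5c xor 22) xor 20 = 7e xor 20 = 5e
byte 11: (d5 xor df) xor 2f = 0a xor 2f = 25

[89, 177, 25, 60, 147, 90, 130, 114, 181, 234, 94, 37]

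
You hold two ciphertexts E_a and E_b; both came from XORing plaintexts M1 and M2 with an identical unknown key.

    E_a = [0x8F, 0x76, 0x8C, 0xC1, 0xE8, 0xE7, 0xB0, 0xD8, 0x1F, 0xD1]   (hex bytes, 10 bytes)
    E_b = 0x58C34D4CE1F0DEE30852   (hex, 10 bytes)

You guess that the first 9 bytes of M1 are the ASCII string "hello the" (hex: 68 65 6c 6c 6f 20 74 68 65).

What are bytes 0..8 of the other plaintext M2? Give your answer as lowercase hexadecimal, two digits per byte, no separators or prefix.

bfd0ade166371a5372

First, E_a ⊕ E_b = (M1 ⊕ K) ⊕ (M2 ⊕ K) = M1 ⊕ M2, so the key drops out. Then M2 = (M1 ⊕ M2) ⊕ M1 over the first 9 bytes.
byte 0: (8f XOR 58) XOR 68 = d7 XOR 68 = bf
byte 1: (76 XOR c3) XOR 65 = b5 XOR 65 = d0
byte 2: (8c XOR 4d) XOR 6c = c1 XOR 6c = ad
byte 3: (c1 XOR 4c) XOR 6c = 8d XOR 6c = e1
byte 4: (e8 XOR e1) XOR 6f = 09 XOR 6f = 66
byte 5: (e7 XOR f0) XOR 20 = 17 XOR 20 = 37
byte 6: (b0 XOR de) XOR 74 = 6e XOR 74 = 1a
byte 7: (d8 XOR e3) XOR 68 = 3b XOR 68 = 53
byte 8: (1f XOR 08) XOR 65 = 17 XOR 65 = 72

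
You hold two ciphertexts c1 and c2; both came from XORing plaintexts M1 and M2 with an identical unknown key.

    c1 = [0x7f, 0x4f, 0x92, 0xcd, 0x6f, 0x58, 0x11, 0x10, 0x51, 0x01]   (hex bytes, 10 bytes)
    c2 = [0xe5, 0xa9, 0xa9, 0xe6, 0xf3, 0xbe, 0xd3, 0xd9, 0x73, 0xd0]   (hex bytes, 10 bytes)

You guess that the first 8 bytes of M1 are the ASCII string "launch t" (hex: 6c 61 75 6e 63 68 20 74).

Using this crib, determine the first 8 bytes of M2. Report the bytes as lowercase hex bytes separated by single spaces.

First, c1 ⊕ c2 = (M1 ⊕ K) ⊕ (M2 ⊕ K) = M1 ⊕ M2, so the key drops out. Then M2 = (M1 ⊕ M2) ⊕ M1 over the first 8 bytes.
byte 0: (7f XOR e5) XOR 6c = 9a XOR 6c = f6
byte 1: (4f XOR a9) XOR 61 = e6 XOR 61 = 87
byte 2: (92 XOR a9) XOR 75 = 3b XOR 75 = 4e
byte 3: (cd XOR e6) XOR 6e = 2b XOR 6e = 45
byte 4: (6f XOR f3) XOR 63 = 9c XOR 63 = ff
byte 5: (58 XOR be) XOR 68 = e6 XOR 68 = 8e
byte 6: (11 XOR d3) XOR 20 = c2 XOR 20 = e2
byte 7: (10 XOR d9) XOR 74 = c9 XOR 74 = bd

f6 87 4e 45 ff 8e e2 bd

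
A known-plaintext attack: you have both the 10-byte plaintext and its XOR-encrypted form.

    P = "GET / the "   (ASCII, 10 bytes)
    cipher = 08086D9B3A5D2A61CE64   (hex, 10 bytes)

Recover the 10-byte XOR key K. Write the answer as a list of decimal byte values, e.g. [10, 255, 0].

[79, 77, 57, 187, 21, 125, 94, 9, 171, 68]

Since cipher = P ⊕ K, XORing both sides with P gives K = P ⊕ cipher.
47 ⊕ 08 = 4f
45 ⊕ 08 = 4d
54 ⊕ 6d = 39
20 ⊕ 9b = bb
2f ⊕ 3a = 15
20 ⊕ 5d = 7d
74 ⊕ 2a = 5e
68 ⊕ 61 = 09
65 ⊕ ce = ab
20 ⊕ 64 = 44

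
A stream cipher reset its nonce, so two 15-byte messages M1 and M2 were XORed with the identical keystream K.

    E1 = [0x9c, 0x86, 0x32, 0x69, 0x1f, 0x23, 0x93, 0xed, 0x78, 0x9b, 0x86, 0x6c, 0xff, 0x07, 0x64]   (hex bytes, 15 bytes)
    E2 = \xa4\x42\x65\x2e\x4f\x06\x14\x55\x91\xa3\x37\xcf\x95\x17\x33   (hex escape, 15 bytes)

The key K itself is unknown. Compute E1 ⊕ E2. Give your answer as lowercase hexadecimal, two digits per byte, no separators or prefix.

38c45747502587b8e938b1a36a1057

E1 ⊕ E2 = (M1 ⊕ K) ⊕ (M2 ⊕ K) = M1 ⊕ M2 — the shared key cancels under XOR.
byte 0: 156 xor 164 =  56
byte 1: 134 xor  66 = 196
byte 2:  50 xor 101 =  87
byte 3: 105 xor  46 =  71
byte 4:  31 xor  79 =  80
byte 5:  35 xor   6 =  37
byte 6: 147 xor  20 = 135
byte 7: 237 xor  85 = 184
byte 8: 120 xor 145 = 233
byte 9: 155 xor 163 =  56
byte 10: 134 xor  55 = 177
byte 11: 108 xor 207 = 163
byte 12: 255 xor 149 = 106
byte 13:   7 xor  23 =  16
byte 14: 100 xor  51 =  87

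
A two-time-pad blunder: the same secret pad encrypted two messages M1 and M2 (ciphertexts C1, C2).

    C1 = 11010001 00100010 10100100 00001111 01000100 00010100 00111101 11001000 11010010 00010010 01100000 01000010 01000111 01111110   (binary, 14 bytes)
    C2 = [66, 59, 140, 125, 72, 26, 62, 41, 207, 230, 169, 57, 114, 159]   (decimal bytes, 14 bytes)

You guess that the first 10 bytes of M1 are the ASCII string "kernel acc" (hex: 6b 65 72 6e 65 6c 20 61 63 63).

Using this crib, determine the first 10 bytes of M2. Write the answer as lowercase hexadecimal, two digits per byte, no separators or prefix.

First, C1 ⊕ C2 = (M1 ⊕ K) ⊕ (M2 ⊕ K) = M1 ⊕ M2, so the key drops out. Then M2 = (M1 ⊕ M2) ⊕ M1 over the first 10 bytes.
byte 0: (d1 xor 42) xor 6b = 93 xor 6b = f8
byte 1: (22 xor 3b) xor 65 = 19 xor 65 = 7c
byte 2: (a4 xor 8c) xor 72 = 28 xor 72 = 5a
byte 3: (0f xor 7d) xor 6e = 72 xor 6e = 1c
byte 4: (44 xor 48) xor 65 = 0c xor 65 = 69
byte 5: (14 xor 1a) xor 6c = 0e xor 6c = 62
byte 6: (3d xor 3e) xor 20 = 03 xor 20 = 23
byte 7: (c8 xor 29) xor 61 = e1 xor 61 = 80
byte 8: (d2 xor cf) xor 63 = 1d xor 63 = 7e
byte 9: (12 xor e6) xor 63 = f4 xor 63 = 97

f87c5a1c696223807e97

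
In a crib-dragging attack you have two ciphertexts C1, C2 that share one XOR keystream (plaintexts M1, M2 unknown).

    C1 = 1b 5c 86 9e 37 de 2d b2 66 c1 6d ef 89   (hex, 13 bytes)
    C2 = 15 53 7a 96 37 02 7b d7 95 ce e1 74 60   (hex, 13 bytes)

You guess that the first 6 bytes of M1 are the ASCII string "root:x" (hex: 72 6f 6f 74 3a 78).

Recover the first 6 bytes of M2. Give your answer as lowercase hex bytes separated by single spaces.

7c 60 93 7c 3a a4

First, C1 ⊕ C2 = (M1 ⊕ K) ⊕ (M2 ⊕ K) = M1 ⊕ M2, so the key drops out. Then M2 = (M1 ⊕ M2) ⊕ M1 over the first 6 bytes.
byte 0: (1b XOR 15) XOR 72 = 0e XOR 72 = 7c
byte 1: (5c XOR 53) XOR 6f = 0f XOR 6f = 60
byte 2: (86 XOR 7a) XOR 6f = fc XOR 6f = 93
byte 3: (9e XOR 96) XOR 74 = 08 XOR 74 = 7c
byte 4: (37 XOR 37) XOR 3a = 00 XOR 3a = 3a
byte 5: (de XOR 02) XOR 78 = dc XOR 78 = a4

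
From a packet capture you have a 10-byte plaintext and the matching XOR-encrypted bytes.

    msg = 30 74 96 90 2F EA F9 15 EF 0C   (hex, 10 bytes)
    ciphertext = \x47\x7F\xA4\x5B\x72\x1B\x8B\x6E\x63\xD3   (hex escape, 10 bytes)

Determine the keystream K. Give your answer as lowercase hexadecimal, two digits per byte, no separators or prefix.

770b32cb5df1727b8cdf

Since ciphertext = msg ⊕ K, XORing both sides with msg gives K = msg ⊕ ciphertext.
 48 ⊕  71 = 119
116 ⊕ 127 =  11
150 ⊕ 164 =  50
144 ⊕  91 = 203
 47 ⊕ 114 =  93
234 ⊕  27 = 241
249 ⊕ 139 = 114
 21 ⊕ 110 = 123
239 ⊕  99 = 140
 12 ⊕ 211 = 223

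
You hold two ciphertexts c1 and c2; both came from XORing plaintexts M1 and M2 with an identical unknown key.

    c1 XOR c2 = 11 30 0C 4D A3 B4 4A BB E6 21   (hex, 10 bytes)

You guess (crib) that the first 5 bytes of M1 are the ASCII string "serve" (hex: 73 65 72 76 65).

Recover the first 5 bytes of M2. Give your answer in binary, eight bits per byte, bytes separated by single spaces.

Since c1 ⊕ c2 = M1 ⊕ M2, XORing with the guessed M1 bytes yields the corresponding M2 bytes: M2 = (c1 ⊕ c2) ⊕ M1.
11 ⊕ 73 = 62
30 ⊕ 65 = 55
0c ⊕ 72 = 7e
4d ⊕ 76 = 3b
a3 ⊕ 65 = c6

01100010 01010101 01111110 00111011 11000110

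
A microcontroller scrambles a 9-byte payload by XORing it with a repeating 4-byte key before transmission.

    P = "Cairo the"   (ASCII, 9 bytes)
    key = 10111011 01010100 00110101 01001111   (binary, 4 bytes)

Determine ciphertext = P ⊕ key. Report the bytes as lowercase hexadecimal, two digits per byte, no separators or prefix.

The 4-byte key repeats, so the effective keystream is bb 54 35 4f bb 54 35 4f bb.
byte 0: 01000011 ⊕ 10111011 = 11111000
byte 1: 01100001 ⊕ 01010100 = 00110101
byte 2: 01101001 ⊕ 00110101 = 01011100
byte 3: 01110010 ⊕ 01001111 = 00111101
byte 4: 01101111 ⊕ 10111011 = 11010100
byte 5: 00100000 ⊕ 01010100 = 01110100
byte 6: 01110100 ⊕ 00110101 = 01000001
byte 7: 01101000 ⊕ 01001111 = 00100111
byte 8: 01100101 ⊕ 10111011 = 11011110

f8355c3dd4744127de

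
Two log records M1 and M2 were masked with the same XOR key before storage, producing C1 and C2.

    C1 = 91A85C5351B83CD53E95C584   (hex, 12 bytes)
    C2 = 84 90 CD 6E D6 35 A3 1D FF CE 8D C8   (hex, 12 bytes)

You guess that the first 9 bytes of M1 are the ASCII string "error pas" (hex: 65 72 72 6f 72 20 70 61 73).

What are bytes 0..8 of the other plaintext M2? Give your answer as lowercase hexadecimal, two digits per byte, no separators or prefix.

704ae352f5adefa9b2

First, C1 ⊕ C2 = (M1 ⊕ K) ⊕ (M2 ⊕ K) = M1 ⊕ M2, so the key drops out. Then M2 = (M1 ⊕ M2) ⊕ M1 over the first 9 bytes.
byte 0: (91 ^ 84) ^ 65 = 15 ^ 65 = 70
byte 1: (a8 ^ 90) ^ 72 = 38 ^ 72 = 4a
byte 2: (5c ^ cd) ^ 72 = 91 ^ 72 = e3
byte 3: (53 ^ 6e) ^ 6f = 3d ^ 6f = 52
byte 4: (51 ^ d6) ^ 72 = 87 ^ 72 = f5
byte 5: (b8 ^ 35) ^ 20 = 8d ^ 20 = ad
byte 6: (3c ^ a3) ^ 70 = 9f ^ 70 = ef
byte 7: (d5 ^ 1d) ^ 61 = c8 ^ 61 = a9
byte 8: (3e ^ ff) ^ 73 = c1 ^ 73 = b2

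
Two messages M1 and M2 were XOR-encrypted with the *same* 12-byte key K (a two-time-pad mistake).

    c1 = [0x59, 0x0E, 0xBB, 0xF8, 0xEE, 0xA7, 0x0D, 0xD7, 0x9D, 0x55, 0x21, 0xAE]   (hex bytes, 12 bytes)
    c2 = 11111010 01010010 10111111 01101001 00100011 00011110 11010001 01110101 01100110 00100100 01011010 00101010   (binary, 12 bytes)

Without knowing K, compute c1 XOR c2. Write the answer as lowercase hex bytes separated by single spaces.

a3 5c 04 91 cd b9 dc a2 fb 71 7b 84

c1 ⊕ c2 = (M1 ⊕ K) ⊕ (M2 ⊕ K) = M1 ⊕ M2 — the shared key cancels under XOR.
byte 0: 59 ^ fa = a3
byte 1: 0e ^ 52 = 5c
byte 2: bb ^ bf = 04
byte 3: f8 ^ 69 = 91
byte 4: ee ^ 23 = cd
byte 5: a7 ^ 1e = b9
byte 6: 0d ^ d1 = dc
byte 7: d7 ^ 75 = a2
byte 8: 9d ^ 66 = fb
byte 9: 55 ^ 24 = 71
byte 10: 21 ^ 5a = 7b
byte 11: ae ^ 2a = 84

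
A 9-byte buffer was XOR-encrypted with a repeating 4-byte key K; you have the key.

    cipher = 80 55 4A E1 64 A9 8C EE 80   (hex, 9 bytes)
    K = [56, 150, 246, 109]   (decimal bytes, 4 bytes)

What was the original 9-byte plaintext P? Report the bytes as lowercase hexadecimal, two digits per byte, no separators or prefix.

The 4-byte key repeats, so the effective keystream is 38 96 f6 6d 38 96 f6 6d 38.
byte 0: 10000000 ⊕ 00111000 = 10111000
byte 1: 01010101 ⊕ 10010110 = 11000011
byte 2: 01001010 ⊕ 11110110 = 10111100
byte 3: 11100001 ⊕ 01101101 = 10001100
byte 4: 01100100 ⊕ 00111000 = 01011100
byte 5: 10101001 ⊕ 10010110 = 00111111
byte 6: 10001100 ⊕ 11110110 = 01111010
byte 7: 11101110 ⊕ 01101101 = 10000011
byte 8: 10000000 ⊕ 00111000 = 10111000

b8c3bc8c5c3f7a83b8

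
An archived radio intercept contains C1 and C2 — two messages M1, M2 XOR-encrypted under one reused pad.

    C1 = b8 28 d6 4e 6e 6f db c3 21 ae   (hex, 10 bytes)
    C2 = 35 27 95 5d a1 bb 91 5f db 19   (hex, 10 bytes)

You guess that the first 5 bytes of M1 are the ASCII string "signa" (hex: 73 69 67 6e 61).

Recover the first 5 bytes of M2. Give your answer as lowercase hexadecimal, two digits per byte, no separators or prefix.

First, C1 ⊕ C2 = (M1 ⊕ K) ⊕ (M2 ⊕ K) = M1 ⊕ M2, so the key drops out. Then M2 = (M1 ⊕ M2) ⊕ M1 over the first 5 bytes.
byte 0: (b8 xor 35) xor 73 = 8d xor 73 = fe
byte 1: (28 xor 27) xor 69 = 0f xor 69 = 66
byte 2: (d6 xor 95) xor 67 = 43 xor 67 = 24
byte 3: (4e xor 5d) xor 6e = 13 xor 6e = 7d
byte 4: (6e xor a1) xor 61 = cf xor 61 = ae

fe66247dae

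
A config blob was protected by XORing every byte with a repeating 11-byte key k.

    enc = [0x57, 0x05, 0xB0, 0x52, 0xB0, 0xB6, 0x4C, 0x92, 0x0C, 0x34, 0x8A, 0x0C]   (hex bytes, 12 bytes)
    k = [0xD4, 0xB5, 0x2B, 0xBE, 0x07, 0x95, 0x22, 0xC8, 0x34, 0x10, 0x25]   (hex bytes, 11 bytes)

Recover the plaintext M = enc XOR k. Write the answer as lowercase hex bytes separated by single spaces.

The 11-byte key repeats, so the effective keystream is d4 b5 2b be 07 95 22 c8 34 10 25 d4.
byte 0:  87 ⊕ 212 = 131
byte 1:   5 ⊕ 181 = 176
byte 2: 176 ⊕  43 = 155
byte 3:  82 ⊕ 190 = 236
byte 4: 176 ⊕   7 = 183
byte 5: 182 ⊕ 149 =  35
byte 6:  76 ⊕  34 = 110
byte 7: 146 ⊕ 200 =  90
byte 8:  12 ⊕  52 =  56
byte 9:  52 ⊕  16 =  36
byte 10: 138 ⊕  37 = 175
byte 11:  12 ⊕ 212 = 216

83 b0 9b ec b7 23 6e 5a 38 24 af d8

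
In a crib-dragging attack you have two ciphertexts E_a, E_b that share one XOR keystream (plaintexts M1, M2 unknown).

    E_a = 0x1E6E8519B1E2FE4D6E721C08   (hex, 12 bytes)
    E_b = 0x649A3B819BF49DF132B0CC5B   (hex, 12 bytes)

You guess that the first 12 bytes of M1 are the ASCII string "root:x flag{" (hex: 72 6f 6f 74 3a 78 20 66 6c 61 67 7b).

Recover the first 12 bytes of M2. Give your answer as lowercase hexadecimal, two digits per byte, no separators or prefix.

089bd1ec106e43da30a3b728

First, E_a ⊕ E_b = (M1 ⊕ K) ⊕ (M2 ⊕ K) = M1 ⊕ M2, so the key drops out. Then M2 = (M1 ⊕ M2) ⊕ M1 over the first 12 bytes.
byte 0: (1e XOR 64) XOR 72 = 7a XOR 72 = 08
byte 1: (6e XOR 9a) XOR 6f = f4 XOR 6f = 9b
byte 2: (85 XOR 3b) XOR 6f = be XOR 6f = d1
byte 3: (19 XOR 81) XOR 74 = 98 XOR 74 = ec
byte 4: (b1 XOR 9b) XOR 3a = 2a XOR 3a = 10
byte 5: (e2 XOR f4) XOR 78 = 16 XOR 78 = 6e
byte 6: (fe XOR 9d) XOR 20 = 63 XOR 20 = 43
byte 7: (4d XOR f1) XOR 66 = bc XOR 66 = da
byte 8: (6e XOR 32) XOR 6c = 5c XOR 6c = 30
byte 9: (72 XOR b0) XOR 61 = c2 XOR 61 = a3
byte 10: (1c XOR cc) XOR 67 = d0 XOR 67 = b7
byte 11: (08 XOR 5b) XOR 7b = 53 XOR 7b = 28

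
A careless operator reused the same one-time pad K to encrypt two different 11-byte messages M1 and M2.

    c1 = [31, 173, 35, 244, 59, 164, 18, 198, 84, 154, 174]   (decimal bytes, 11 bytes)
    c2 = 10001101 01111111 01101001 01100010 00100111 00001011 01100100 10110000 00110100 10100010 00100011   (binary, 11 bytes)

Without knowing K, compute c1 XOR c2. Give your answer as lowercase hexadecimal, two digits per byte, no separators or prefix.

92d24a961caf767660388d

c1 ⊕ c2 = (M1 ⊕ K) ⊕ (M2 ⊕ K) = M1 ⊕ M2 — the shared key cancels under XOR.
byte 0:  31 XOR 141 = 146
byte 1: 173 XOR 127 = 210
byte 2:  35 XOR 105 =  74
byte 3: 244 XOR  98 = 150
byte 4:  59 XOR  39 =  28
byte 5: 164 XOR  11 = 175
byte 6:  18 XOR 100 = 118
byte 7: 198 XOR 176 = 118
byte 8:  84 XOR  52 =  96
byte 9: 154 XOR 162 =  56
byte 10: 174 XOR  35 = 141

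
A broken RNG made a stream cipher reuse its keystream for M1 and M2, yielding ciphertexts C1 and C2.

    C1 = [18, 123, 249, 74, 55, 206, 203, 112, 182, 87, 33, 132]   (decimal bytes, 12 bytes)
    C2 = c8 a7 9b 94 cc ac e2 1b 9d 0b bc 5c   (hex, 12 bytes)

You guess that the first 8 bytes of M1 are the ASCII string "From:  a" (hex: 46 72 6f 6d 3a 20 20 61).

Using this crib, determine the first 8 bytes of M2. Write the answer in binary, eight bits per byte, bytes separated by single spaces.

10011100 10101110 00001101 10110011 11000001 01000010 00001001 00001010

First, C1 ⊕ C2 = (M1 ⊕ K) ⊕ (M2 ⊕ K) = M1 ⊕ M2, so the key drops out. Then M2 = (M1 ⊕ M2) ⊕ M1 over the first 8 bytes.
byte 0: (12 XOR c8) XOR 46 = da XOR 46 = 9c
byte 1: (7b XOR a7) XOR 72 = dc XOR 72 = ae
byte 2: (f9 XOR 9b) XOR 6f = 62 XOR 6f = 0d
byte 3: (4a XOR 94) XOR 6d = de XOR 6d = b3
byte 4: (37 XOR cc) XOR 3a = fb XOR 3a = c1
byte 5: (ce XOR ac) XOR 20 = 62 XOR 20 = 42
byte 6: (cb XOR e2) XOR 20 = 29 XOR 20 = 09
byte 7: (70 XOR 1b) XOR 61 = 6b XOR 61 = 0a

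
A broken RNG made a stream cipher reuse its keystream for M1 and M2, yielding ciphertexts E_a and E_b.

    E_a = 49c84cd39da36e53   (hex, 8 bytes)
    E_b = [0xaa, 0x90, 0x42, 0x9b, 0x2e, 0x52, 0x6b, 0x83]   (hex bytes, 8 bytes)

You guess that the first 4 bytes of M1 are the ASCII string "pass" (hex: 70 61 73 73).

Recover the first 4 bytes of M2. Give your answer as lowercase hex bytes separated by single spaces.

93 39 7d 3b

First, E_a ⊕ E_b = (M1 ⊕ K) ⊕ (M2 ⊕ K) = M1 ⊕ M2, so the key drops out. Then M2 = (M1 ⊕ M2) ⊕ M1 over the first 4 bytes.
byte 0: (49 ^ aa) ^ 70 = e3 ^ 70 = 93
byte 1: (c8 ^ 90) ^ 61 = 58 ^ 61 = 39
byte 2: (4c ^ 42) ^ 73 = 0e ^ 73 = 7d
byte 3: (d3 ^ 9b) ^ 73 = 48 ^ 73 = 3b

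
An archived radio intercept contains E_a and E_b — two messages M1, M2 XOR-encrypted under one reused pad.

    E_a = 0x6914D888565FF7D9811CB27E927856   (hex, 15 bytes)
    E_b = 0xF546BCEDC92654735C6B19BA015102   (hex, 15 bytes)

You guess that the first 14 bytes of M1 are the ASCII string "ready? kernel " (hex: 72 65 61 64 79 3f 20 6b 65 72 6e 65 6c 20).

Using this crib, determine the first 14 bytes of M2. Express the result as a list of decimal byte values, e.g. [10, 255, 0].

First, E_a ⊕ E_b = (M1 ⊕ K) ⊕ (M2 ⊕ K) = M1 ⊕ M2, so the key drops out. Then M2 = (M1 ⊕ M2) ⊕ M1 over the first 14 bytes.
byte 0: (69 xor f5) xor 72 = 9c xor 72 = ee
byte 1: (14 xor 46) xor 65 = 52 xor 65 = 37
byte 2: (d8 xor bc) xor 61 = 64 xor 61 = 05
byte 3: (88 xor ed) xor 64 = 65 xor 64 = 01
byte 4: (56 xor c9) xor 79 = 9f xor 79 = e6
byte 5: (5f xor 26) xor 3f = 79 xor 3f = 46
byte 6: (f7 xor 54) xor 20 = a3 xor 20 = 83
byte 7: (d9 xor 73) xor 6b = aa xor 6b = c1
byte 8: (81 xor 5c) xor 65 = dd xor 65 = b8
byte 9: (1c xor 6b) xor 72 = 77 xor 72 = 05
byte 10: (b2 xor 19) xor 6e = ab xor 6e = c5
byte 11: (7e xor ba) xor 65 = c4 xor 65 = a1
byte 12: (92 xor 01) xor 6c = 93 xor 6c = ff
byte 13: (78 xor 51) xor 20 = 29 xor 20 = 09

[238, 55, 5, 1, 230, 70, 131, 193, 184, 5, 197, 161, 255, 9]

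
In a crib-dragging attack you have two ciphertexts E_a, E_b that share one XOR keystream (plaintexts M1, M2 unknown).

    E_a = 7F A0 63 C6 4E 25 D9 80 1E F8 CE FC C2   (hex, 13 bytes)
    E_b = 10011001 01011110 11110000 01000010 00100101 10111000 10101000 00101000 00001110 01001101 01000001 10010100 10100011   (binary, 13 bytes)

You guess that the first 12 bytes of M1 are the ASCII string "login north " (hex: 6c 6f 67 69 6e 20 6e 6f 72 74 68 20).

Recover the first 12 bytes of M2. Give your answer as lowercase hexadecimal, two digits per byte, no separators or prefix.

First, E_a ⊕ E_b = (M1 ⊕ K) ⊕ (M2 ⊕ K) = M1 ⊕ M2, so the key drops out. Then M2 = (M1 ⊕ M2) ⊕ M1 over the first 12 bytes.
byte 0: (7f XOR 99) XOR 6c = e6 XOR 6c = 8a
byte 1: (a0 XOR 5e) XOR 6f = fe XOR 6f = 91
byte 2: (63 XOR f0) XOR 67 = 93 XOR 67 = f4
byte 3: (c6 XOR 42) XOR 69 = 84 XOR 69 = ed
byte 4: (4e XOR 25) XOR 6e = 6b XOR 6e = 05
byte 5: (25 XOR b8) XOR 20 = 9d XOR 20 = bd
byte 6: (d9 XOR a8) XOR 6e = 71 XOR 6e = 1f
byte 7: (80 XOR 28) XOR 6f = a8 XOR 6f = c7
byte 8: (1e XOR 0e) XOR 72 = 10 XOR 72 = 62
byte 9: (f8 XOR 4d) XOR 74 = b5 XOR 74 = c1
byte 10: (ce XOR 41) XOR 68 = 8f XOR 68 = e7
byte 11: (fc XOR 94) XOR 20 = 68 XOR 20 = 48

8a91f4ed05bd1fc762c1e748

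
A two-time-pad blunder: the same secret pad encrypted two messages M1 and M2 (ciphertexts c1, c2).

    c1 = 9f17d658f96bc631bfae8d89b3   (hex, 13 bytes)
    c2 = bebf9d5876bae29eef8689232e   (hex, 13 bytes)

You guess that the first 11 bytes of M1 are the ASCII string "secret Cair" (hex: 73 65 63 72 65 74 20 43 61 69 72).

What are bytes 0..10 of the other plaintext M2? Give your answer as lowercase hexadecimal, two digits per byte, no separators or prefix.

52cd2872eaa504ec314176

First, c1 ⊕ c2 = (M1 ⊕ K) ⊕ (M2 ⊕ K) = M1 ⊕ M2, so the key drops out. Then M2 = (M1 ⊕ M2) ⊕ M1 over the first 11 bytes.
byte 0: (9f xor be) xor 73 = 21 xor 73 = 52
byte 1: (17 xor bf) xor 65 = a8 xor 65 = cd
byte 2: (d6 xor 9d) xor 63 = 4b xor 63 = 28
byte 3: (58 xor 58) xor 72 = 00 xor 72 = 72
byte 4: (f9 xor 76) xor 65 = 8f xor 65 = ea
byte 5: (6b xor ba) xor 74 = d1 xor 74 = a5
byte 6: (c6 xor e2) xor 20 = 24 xor 20 = 04
byte 7: (31 xor 9e) xor 43 = af xor 43 = ec
byte 8: (bf xor ef) xor 61 = 50 xor 61 = 31
byte 9: (ae xor 86) xor 69 = 28 xor 69 = 41
byte 10: (8d xor 89) xor 72 = 04 xor 72 = 76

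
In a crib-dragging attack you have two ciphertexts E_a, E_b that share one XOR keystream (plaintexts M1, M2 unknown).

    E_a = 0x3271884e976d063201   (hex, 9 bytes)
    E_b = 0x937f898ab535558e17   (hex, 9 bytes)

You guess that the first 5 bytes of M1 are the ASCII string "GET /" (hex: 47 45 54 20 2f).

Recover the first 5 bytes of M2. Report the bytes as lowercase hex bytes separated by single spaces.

First, E_a ⊕ E_b = (M1 ⊕ K) ⊕ (M2 ⊕ K) = M1 ⊕ M2, so the key drops out. Then M2 = (M1 ⊕ M2) ⊕ M1 over the first 5 bytes.
byte 0: (32 xor 93) xor 47 = a1 xor 47 = e6
byte 1: (71 xor 7f) xor 45 = 0e xor 45 = 4b
byte 2: (88 xor 89) xor 54 = 01 xor 54 = 55
byte 3: (4e xor 8a) xor 20 = c4 xor 20 = e4
byte 4: (97 xor b5) xor 2f = 22 xor 2f = 0d

e6 4b 55 e4 0d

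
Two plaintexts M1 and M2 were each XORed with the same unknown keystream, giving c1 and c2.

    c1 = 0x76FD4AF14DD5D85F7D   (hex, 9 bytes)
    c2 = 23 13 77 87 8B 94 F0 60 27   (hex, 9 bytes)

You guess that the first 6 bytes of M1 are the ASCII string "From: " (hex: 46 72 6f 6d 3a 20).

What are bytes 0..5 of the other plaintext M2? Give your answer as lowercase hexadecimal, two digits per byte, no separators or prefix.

First, c1 ⊕ c2 = (M1 ⊕ K) ⊕ (M2 ⊕ K) = M1 ⊕ M2, so the key drops out. Then M2 = (M1 ⊕ M2) ⊕ M1 over the first 6 bytes.
byte 0: (76 XOR 23) XOR 46 = 55 XOR 46 = 13
byte 1: (fd XOR 13) XOR 72 = ee XOR 72 = 9c
byte 2: (4a XOR 77) XOR 6f = 3d XOR 6f = 52
byte 3: (f1 XOR 87) XOR 6d = 76 XOR 6d = 1b
byte 4: (4d XOR 8b) XOR 3a = c6 XOR 3a = fc
byte 5: (d5 XOR 94) XOR 20 = 41 XOR 20 = 61

139c521bfc61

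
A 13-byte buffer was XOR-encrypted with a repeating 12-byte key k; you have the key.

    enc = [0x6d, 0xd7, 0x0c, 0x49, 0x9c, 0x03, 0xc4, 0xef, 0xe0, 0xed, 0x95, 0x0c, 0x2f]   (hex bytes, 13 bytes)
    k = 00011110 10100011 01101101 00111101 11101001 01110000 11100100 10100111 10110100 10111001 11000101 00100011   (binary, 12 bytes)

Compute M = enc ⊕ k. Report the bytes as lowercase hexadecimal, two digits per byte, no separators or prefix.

The 12-byte key repeats, so the effective keystream is 1e a3 6d 3d e9 70 e4 a7 b4 b9 c5 23 1e.
byte 0: 01101101 XOR 00011110 = 01110011
byte 1: 11010111 XOR 10100011 = 01110100
byte 2: 00001100 XOR 01101101 = 01100001
byte 3: 01001001 XOR 00111101 = 01110100
byte 4: 10011100 XOR 11101001 = 01110101
byte 5: 00000011 XOR 01110000 = 01110011
byte 6: 11000100 XOR 11100100 = 00100000
byte 7: 11101111 XOR 10100111 = 01001000
byte 8: 11100000 XOR 10110100 = 01010100
byte 9: 11101101 XOR 10111001 = 01010100
byte 10: 10010101 XOR 11000101 = 01010000
byte 11: 00001100 XOR 00100011 = 00101111
byte 12: 00101111 XOR 00011110 = 00110001

73746174757320485454502f31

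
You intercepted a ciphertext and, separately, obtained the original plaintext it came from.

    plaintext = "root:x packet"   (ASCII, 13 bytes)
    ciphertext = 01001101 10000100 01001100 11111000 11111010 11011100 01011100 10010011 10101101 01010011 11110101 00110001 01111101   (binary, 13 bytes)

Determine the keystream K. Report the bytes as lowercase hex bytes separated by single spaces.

3f eb 23 8c c0 a4 7c e3 cc 30 9e 54 09

Since ciphertext = plaintext ⊕ K, XORing both sides with plaintext gives K = plaintext ⊕ ciphertext.
byte 0: 01110010 xor 01001101 = 00111111
byte 1: 01101111 xor 10000100 = 11101011
byte 2: 01101111 xor 01001100 = 00100011
byte 3: 01110100 xor 11111000 = 10001100
byte 4: 00111010 xor 11111010 = 11000000
byte 5: 01111000 xor 11011100 = 10100100
byte 6: 00100000 xor 01011100 = 01111100
byte 7: 01110000 xor 10010011 = 11100011
byte 8: 01100001 xor 10101101 = 11001100
byte 9: 01100011 xor 01010011 = 00110000
byte 10: 01101011 xor 11110101 = 10011110
byte 11: 01100101 xor 00110001 = 01010100
byte 12: 01110100 xor 01111101 = 00001001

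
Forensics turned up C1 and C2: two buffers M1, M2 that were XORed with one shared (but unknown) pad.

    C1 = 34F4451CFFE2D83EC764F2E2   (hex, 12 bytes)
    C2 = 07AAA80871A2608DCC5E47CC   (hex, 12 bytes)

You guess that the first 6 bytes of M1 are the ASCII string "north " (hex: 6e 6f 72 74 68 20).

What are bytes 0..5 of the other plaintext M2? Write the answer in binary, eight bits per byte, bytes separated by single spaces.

First, C1 ⊕ C2 = (M1 ⊕ K) ⊕ (M2 ⊕ K) = M1 ⊕ M2, so the key drops out. Then M2 = (M1 ⊕ M2) ⊕ M1 over the first 6 bytes.
byte 0: (34 ^ 07) ^ 6e = 33 ^ 6e = 5d
byte 1: (f4 ^ aa) ^ 6f = 5e ^ 6f = 31
byte 2: (45 ^ a8) ^ 72 = ed ^ 72 = 9f
byte 3: (1c ^ 08) ^ 74 = 14 ^ 74 = 60
byte 4: (ff ^ 71) ^ 68 = 8e ^ 68 = e6
byte 5: (e2 ^ a2) ^ 20 = 40 ^ 20 = 60

01011101 00110001 10011111 01100000 11100110 01100000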